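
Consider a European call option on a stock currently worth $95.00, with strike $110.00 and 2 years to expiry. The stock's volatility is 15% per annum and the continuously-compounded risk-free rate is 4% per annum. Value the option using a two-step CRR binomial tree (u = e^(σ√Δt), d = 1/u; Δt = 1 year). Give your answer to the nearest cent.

CRR parameters: u = e^(σ√Δt) = e^(0.15·√1) = 1.1618, d = 1/u = 0.8607
Per-period rate: rΔt = 0.04·1 = 0.04, so R = e^0.04 = 1.0408
Risk-neutral probability p = (e^0.04 − 0.8607)/(1.1618 − 0.8607) = 0.1801/0.3011 = 0.5981
Terminal stock prices: S_uu = 128.2, S_ud = 95, S_dd = 70.38
Terminal payoffs (S − K): max(18.24, 0) = 18.24, max(-15, 0) = 0, max(-39.62, 0) = 0
Node u (S = 110.4): V_u = e^(−0.04)·[0.5981·18.2366 + 0.4019·0.0000] = 10.4796
Node d (S = 81.77): V_d = e^(−0.04)·[0.5981·0.0000 + 0.4019·0.0000] = 0.0000
Node 0 (S = 95): V_0 = e^(−0.04)·[0.5981·10.4796 + 0.4019·0.0000] = 6.0220

$6.02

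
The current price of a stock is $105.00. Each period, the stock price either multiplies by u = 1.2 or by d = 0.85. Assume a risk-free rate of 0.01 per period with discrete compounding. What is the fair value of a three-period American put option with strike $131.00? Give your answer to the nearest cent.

Risk-neutral probability p = (1 + 0.01 − 0.85)/(1.2 − 0.85) = 0.1600/0.3500 = 0.4571
Terminal stock prices: S_uuu = 181.4, S_uud = 128.5, S_udd = 91.03, S_ddd = 64.48
Terminal payoffs (K − S): max(-50.44, 0) = 0, max(2.48, 0) = 2.48, max(39.97, 0) = 39.97, max(66.52, 0) = 66.52
Node uu (S = 151.2): continuation = 1/1.01·[0.4571·0.0000 + 0.5429·2.4800] = 1.3330; exercise value = 0.0000 ≤ continuation, so V_uu = 1.3330
Node ud (S = 107.1): continuation = 1/1.01·[0.4571·2.4800 + 0.5429·39.9650] = 22.6030; exercise value = 23.9000 > continuation, so V_ud = 23.9000 (exercise)
Node dd (S = 75.86): continuation = 1/1.01·[0.4571·39.9650 + 0.5429·66.5169] = 53.8405; exercise value = 55.1375 > continuation, so V_dd = 55.1375 (exercise)
Node u (S = 126): continuation = 1/1.01·[0.4571·1.3330 + 0.5429·23.9000] = 13.4491; exercise value = 5.0000 ≤ continuation, so V_u = 13.4491
Node d (S = 89.25): continuation = 1/1.01·[0.4571·23.9000 + 0.5429·55.1375] = 40.4530; exercise value = 41.7500 > continuation, so V_d = 41.7500 (exercise)
Node 0 (S = 105): continuation = 1/1.01·[0.4571·13.4491 + 0.5429·41.7500] = 28.5272; exercise value = 26.0000 ≤ continuation, so V_0 = 28.5272

$28.53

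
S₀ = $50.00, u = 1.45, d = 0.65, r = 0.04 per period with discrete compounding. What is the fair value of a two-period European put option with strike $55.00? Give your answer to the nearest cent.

$11.86

Risk-neutral probability p = (1 + 0.04 − 0.65)/(1.45 − 0.65) = 0.3900/0.8000 = 0.4875
Terminal stock prices: S_uu = 105.1, S_ud = 47.12, S_dd = 21.13
Terminal payoffs (K − S): max(-50.12, 0) = 0, max(7.875, 0) = 7.875, max(33.88, 0) = 33.88
Node u (S = 72.5): V_u = 1/1.04·[0.4875·0.0000 + 0.5125·7.8750] = 3.8807
Node d (S = 32.5): V_d = 1/1.04·[0.4875·7.8750 + 0.5125·33.8750] = 20.3846
Node 0 (S = 50): V_0 = 1/1.04·[0.4875·3.8807 + 0.5125·20.3846] = 11.8644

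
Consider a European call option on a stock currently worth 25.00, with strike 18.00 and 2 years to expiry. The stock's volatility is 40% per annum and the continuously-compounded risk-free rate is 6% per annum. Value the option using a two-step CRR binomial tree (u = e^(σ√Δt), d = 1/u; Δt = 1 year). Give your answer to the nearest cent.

CRR parameters: u = e^(σ√Δt) = e^(0.4·√1) = 1.4918, d = 1/u = 0.6703
Per-period rate: rΔt = 0.06·1 = 0.06, so R = e^0.06 = 1.0618
Risk-neutral probability p = (e^0.06 − 0.6703)/(1.4918 − 0.6703) = 0.3915/0.8215 = 0.4766
Terminal stock prices: S_uu = 55.64, S_ud = 25, S_dd = 11.23
Terminal payoffs (S − K): max(37.64, 0) = 37.64, max(7, 0) = 7, max(-6.767, 0) = 0
Node u (S = 37.3): V_u = e^(−0.06)·[0.4766·37.6385 + 0.5234·7.0000] = 20.3439
Node d (S = 16.76): V_d = e^(−0.06)·[0.4766·7.0000 + 0.5234·0.0000] = 3.1418
Node 0 (S = 25): V_0 = e^(−0.06)·[0.4766·20.3439 + 0.5234·3.1418] = 10.6797

10.68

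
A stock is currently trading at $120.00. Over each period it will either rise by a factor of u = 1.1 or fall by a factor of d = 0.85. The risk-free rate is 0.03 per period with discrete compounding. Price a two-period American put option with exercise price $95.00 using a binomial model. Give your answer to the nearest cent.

$0.61

Risk-neutral probability p = (1 + 0.03 − 0.85)/(1.1 − 0.85) = 0.1800/0.2500 = 0.7200
Terminal stock prices: S_uu = 145.2, S_ud = 112.2, S_dd = 86.7
Terminal payoffs (K − S): max(-50.2, 0) = 0, max(-17.2, 0) = 0, max(8.3, 0) = 8.3
Node u (S = 132): continuation = 1/1.03·[0.7200·0.0000 + 0.2800·0.0000] = 0.0000; exercise value = 0.0000 ≤ continuation, so V_u = 0.0000
Node d (S = 102): continuation = 1/1.03·[0.7200·0.0000 + 0.2800·8.3000] = 2.2563; exercise value = 0.0000 ≤ continuation, so V_d = 2.2563
Node 0 (S = 120): continuation = 1/1.03·[0.7200·0.0000 + 0.2800·2.2563] = 0.6134; exercise value = 0.0000 ≤ continuation, so V_0 = 0.6134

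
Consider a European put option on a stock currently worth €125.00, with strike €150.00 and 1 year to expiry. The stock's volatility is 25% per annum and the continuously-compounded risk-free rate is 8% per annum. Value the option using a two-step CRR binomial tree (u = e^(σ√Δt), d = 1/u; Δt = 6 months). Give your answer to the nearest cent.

CRR parameters: u = e^(σ√Δt) = e^(0.25·√0.5) = 1.1934, d = 1/u = 0.8380
Per-period rate: rΔt = 0.08·0.5 = 0.04, so R = e^0.04 = 1.0408
Risk-neutral probability p = (e^0.04 − 0.8380)/(1.1934 − 0.8380) = 0.2028/0.3554 = 0.5708
Terminal stock prices: S_uu = 178, S_ud = 125, S_dd = 87.77
Terminal payoffs (K − S): max(-28.01, 0) = 0, max(25, 0) = 25, max(62.23, 0) = 62.23
Node u (S = 149.2): V_u = e^(−0.04)·[0.5708·0.0000 + 0.4292·25.0000] = 10.3104
Node d (S = 104.7): V_d = e^(−0.04)·[0.5708·25.0000 + 0.4292·62.2264] = 39.3726
Node 0 (S = 125): V_0 = e^(−0.04)·[0.5708·10.3104 + 0.4292·39.3726] = 21.8919

€21.89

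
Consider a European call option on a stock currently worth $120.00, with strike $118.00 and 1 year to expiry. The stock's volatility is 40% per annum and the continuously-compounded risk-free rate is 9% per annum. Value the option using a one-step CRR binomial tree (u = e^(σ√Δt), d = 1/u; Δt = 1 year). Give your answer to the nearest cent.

CRR parameters: u = e^(σ√Δt) = e^(0.4·√1) = 1.4918, d = 1/u = 0.6703
Per-period rate: rΔt = 0.09·1 = 0.09, so R = e^0.09 = 1.0942
Risk-neutral probability p = (e^0.09 − 0.6703)/(1.4918 − 0.6703) = 0.4239/0.8215 = 0.5159
Terminal stock prices: S_u = 179, S_d = 80.44
Terminal payoffs (S − K): max(61.02, 0) = 61.02, max(-37.56, 0) = 0
Node 0 (S = 120): V_0 = e^(−0.09)·[0.5159·61.0190 + 0.4841·0.0000] = 28.7730

$28.77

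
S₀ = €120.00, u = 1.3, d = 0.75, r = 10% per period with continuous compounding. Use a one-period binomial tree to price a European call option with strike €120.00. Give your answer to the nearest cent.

Risk-neutral probability p = (e^0.1 − 0.75)/(1.3 − 0.75) = 0.3552/0.5500 = 0.6458
Terminal stock prices: S_u = 156, S_d = 90
Terminal payoffs (S − K): max(36, 0) = 36, max(-30, 0) = 0
Node 0 (S = 120): V_0 = e^(−0.1)·[0.6458·36.0000 + 0.3542·0.0000] = 21.0353

€21.04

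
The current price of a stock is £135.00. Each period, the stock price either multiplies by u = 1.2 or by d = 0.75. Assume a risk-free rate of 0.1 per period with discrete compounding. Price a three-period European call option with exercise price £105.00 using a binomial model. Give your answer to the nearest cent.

£57.71

Risk-neutral probability p = (1 + 0.1 − 0.75)/(1.2 − 0.75) = 0.3500/0.4500 = 0.7778
Terminal stock prices: S_uuu = 233.3, S_uud = 145.8, S_udd = 91.12, S_ddd = 56.95
Terminal payoffs (S − K): max(128.3, 0) = 128.3, max(40.8, 0) = 40.8, max(-13.88, 0) = 0, max(-48.05, 0) = 0
Node uu (S = 194.4): V_uu = 1/1.1·[0.7778·128.2800 + 0.2222·40.8000] = 98.9455
Node ud (S = 121.5): V_ud = 1/1.1·[0.7778·40.8000 + 0.2222·0.0000] = 28.8485
Node dd (S = 75.94): V_dd = 1/1.1·[0.7778·0.0000 + 0.2222·0.0000] = 0.0000
Node u (S = 162): V_u = 1/1.1·[0.7778·98.9455 + 0.2222·28.8485] = 75.7894
Node d (S = 101.2): V_d = 1/1.1·[0.7778·28.8485 + 0.2222·0.0000] = 20.3979
Node 0 (S = 135): V_0 = 1/1.1·[0.7778·75.7894 + 0.2222·20.3979] = 57.7093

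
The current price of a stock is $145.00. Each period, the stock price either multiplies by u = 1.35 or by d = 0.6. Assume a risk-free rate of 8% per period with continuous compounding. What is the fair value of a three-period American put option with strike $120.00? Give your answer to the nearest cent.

$14.01

Risk-neutral probability p = (e^0.08 − 0.6)/(1.35 − 0.6) = 0.4833/0.7500 = 0.6444
Terminal stock prices: S_uuu = 356.8, S_uud = 158.6, S_udd = 70.47, S_ddd = 31.32
Terminal payoffs (K − S): max(-236.8, 0) = 0, max(-38.56, 0) = 0, max(49.53, 0) = 49.53, max(88.68, 0) = 88.68
Node uu (S = 264.3): continuation = e^(−0.08)·[0.6444·0.0000 + 0.3556·0.0000] = 0.0000; exercise value = 0.0000 ≤ continuation, so V_uu = 0.0000
Node ud (S = 117.4): continuation = e^(−0.08)·[0.6444·0.0000 + 0.3556·49.5300] = 16.2595; exercise value = 2.5500 ≤ continuation, so V_ud = 16.2595
Node dd (S = 52.2): continuation = e^(−0.08)·[0.6444·49.5300 + 0.3556·88.6800] = 58.5740; exercise value = 67.8000 > continuation, so V_dd = 67.8000 (exercise)
Node u (S = 195.8): continuation = e^(−0.08)·[0.6444·0.0000 + 0.3556·16.2595] = 5.3376; exercise value = 0.0000 ≤ continuation, so V_u = 5.3376
Node d (S = 87): continuation = e^(−0.08)·[0.6444·16.2595 + 0.3556·67.8000] = 31.9289; exercise value = 33.0000 > continuation, so V_d = 33.0000 (exercise)
Node 0 (S = 145): continuation = e^(−0.08)·[0.6444·5.3376 + 0.3556·33.0000] = 14.0081; exercise value = 0.0000 ≤ continuation, so V_0 = 14.0081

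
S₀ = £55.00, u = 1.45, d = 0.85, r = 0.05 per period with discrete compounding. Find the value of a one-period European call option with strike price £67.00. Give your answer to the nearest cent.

Risk-neutral probability p = (1 + 0.05 − 0.85)/(1.45 − 0.85) = 0.2000/0.6000 = 0.3333
Terminal stock prices: S_u = 79.75, S_d = 46.75
Terminal payoffs (S − K): max(12.75, 0) = 12.75, max(-20.25, 0) = 0
Node 0 (S = 55): V_0 = 1/1.05·[0.3333·12.7500 + 0.6667·0.0000] = 4.0476

£4.05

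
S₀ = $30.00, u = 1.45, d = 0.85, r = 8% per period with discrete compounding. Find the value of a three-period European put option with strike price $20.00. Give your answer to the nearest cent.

Risk-neutral probability p = (1 + 0.08 − 0.85)/(1.45 − 0.85) = 0.2300/0.6000 = 0.3833
Terminal stock prices: S_uuu = 91.46, S_uud = 53.61, S_udd = 31.43, S_ddd = 18.42
Terminal payoffs (K − S): max(-71.46, 0) = 0, max(-33.61, 0) = 0, max(-11.43, 0) = 0, max(1.576, 0) = 1.576
Node uu (S = 63.08): V_uu = 1/1.08·[0.3833·0.0000 + 0.6167·0.0000] = 0.0000
Node ud (S = 36.98): V_ud = 1/1.08·[0.3833·0.0000 + 0.6167·0.0000] = 0.0000
Node dd (S = 21.67): V_dd = 1/1.08·[0.3833·0.0000 + 0.6167·1.5763] = 0.9000
Node u (S = 43.5): V_u = 1/1.08·[0.3833·0.0000 + 0.6167·0.0000] = 0.0000
Node d (S = 25.5): V_d = 1/1.08·[0.3833·0.0000 + 0.6167·0.9000] = 0.5139
Node 0 (S = 30): V_0 = 1/1.08·[0.3833·0.0000 + 0.6167·0.5139] = 0.2934

$0.29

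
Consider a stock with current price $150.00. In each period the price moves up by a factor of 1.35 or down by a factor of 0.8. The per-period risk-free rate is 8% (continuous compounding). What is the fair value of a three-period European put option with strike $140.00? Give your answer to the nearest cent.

Risk-neutral probability p = (e^0.08 − 0.8)/(1.35 − 0.8) = 0.2833/0.5500 = 0.5151
Terminal stock prices: S_uuu = 369.1, S_uud = 218.7, S_udd = 129.6, S_ddd = 76.8
Terminal payoffs (K − S): max(-229.1, 0) = 0, max(-78.7, 0) = 0, max(10.4, 0) = 10.4, max(63.2, 0) = 63.2
Node uu (S = 273.4): V_uu = e^(−0.08)·[0.5151·0.0000 + 0.4849·0.0000] = 0.0000
Node ud (S = 162): V_ud = e^(−0.08)·[0.5151·0.0000 + 0.4849·10.4000] = 4.6556
Node dd (S = 96): V_dd = e^(−0.08)·[0.5151·10.4000 + 0.4849·63.2000] = 33.2363
Node u (S = 202.5): V_u = e^(−0.08)·[0.5151·0.0000 + 0.4849·4.6556] = 2.0841
Node d (S = 120): V_d = e^(−0.08)·[0.5151·4.6556 + 0.4849·33.2363] = 17.0918
Node 0 (S = 150): V_0 = e^(−0.08)·[0.5151·2.0841 + 0.4849·17.0918] = 8.6420

$8.64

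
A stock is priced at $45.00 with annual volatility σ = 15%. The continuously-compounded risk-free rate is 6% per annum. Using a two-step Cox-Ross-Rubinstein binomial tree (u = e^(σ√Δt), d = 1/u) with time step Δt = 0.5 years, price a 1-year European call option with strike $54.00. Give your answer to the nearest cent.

CRR parameters: u = e^(σ√Δt) = e^(0.15·√0.5) = 1.1119, d = 1/u = 0.8994
Per-period rate: rΔt = 0.06·0.5 = 0.03, so R = e^0.03 = 1.0305
Risk-neutral probability p = (e^0.03 − 0.8994)/(1.1119 − 0.8994) = 0.1311/0.2125 = 0.6168
Terminal stock prices: S_uu = 55.63, S_ud = 45, S_dd = 36.4
Terminal payoffs (S − K): max(1.634, 0) = 1.634, max(-9, 0) = 0, max(-17.6, 0) = 0
Node u (S = 50.04): V_u = e^(−0.03)·[0.6168·1.6340 + 0.3832·0.0000] = 0.9781
Node d (S = 40.47): V_d = e^(−0.03)·[0.6168·0.0000 + 0.3832·0.0000] = 0.0000
Node 0 (S = 45): V_0 = e^(−0.03)·[0.6168·0.9781 + 0.3832·0.0000] = 0.5854

$0.59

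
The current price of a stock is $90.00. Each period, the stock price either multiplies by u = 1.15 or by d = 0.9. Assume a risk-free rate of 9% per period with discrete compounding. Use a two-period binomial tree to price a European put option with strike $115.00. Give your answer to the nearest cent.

$8.75

Risk-neutral probability p = (1 + 0.09 − 0.9)/(1.15 − 0.9) = 0.1900/0.2500 = 0.7600
Terminal stock prices: S_uu = 119, S_ud = 93.15, S_dd = 72.9
Terminal payoffs (K − S): max(-4.025, 0) = 0, max(21.85, 0) = 21.85, max(42.1, 0) = 42.1
Node u (S = 103.5): V_u = 1/1.09·[0.7600·0.0000 + 0.2400·21.8500] = 4.8110
Node d (S = 81): V_d = 1/1.09·[0.7600·21.8500 + 0.2400·42.1000] = 24.5046
Node 0 (S = 90): V_0 = 1/1.09·[0.7600·4.8110 + 0.2400·24.5046] = 8.7500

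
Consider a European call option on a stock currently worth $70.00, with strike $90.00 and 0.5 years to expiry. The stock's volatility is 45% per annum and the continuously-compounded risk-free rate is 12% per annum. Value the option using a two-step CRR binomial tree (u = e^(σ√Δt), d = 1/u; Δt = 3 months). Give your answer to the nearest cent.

$4.87

CRR parameters: u = e^(σ√Δt) = e^(0.45·√0.25) = 1.2523, d = 1/u = 0.7985
Per-period rate: rΔt = 0.12·0.25 = 0.03, so R = e^0.03 = 1.0305
Risk-neutral probability p = (e^0.03 − 0.7985)/(1.2523 − 0.7985) = 0.2319/0.4538 = 0.5111
Terminal stock prices: S_uu = 109.8, S_ud = 70, S_dd = 44.63
Terminal payoffs (S − K): max(19.78, 0) = 19.78, max(-20, 0) = 0, max(-45.37, 0) = 0
Node u (S = 87.66): V_u = e^(−0.03)·[0.5111·19.7819 + 0.4889·0.0000] = 9.8116
Node d (S = 55.9): V_d = e^(−0.03)·[0.5111·0.0000 + 0.4889·0.0000] = 0.0000
Node 0 (S = 70): V_0 = e^(−0.03)·[0.5111·9.8116 + 0.4889·0.0000] = 4.8665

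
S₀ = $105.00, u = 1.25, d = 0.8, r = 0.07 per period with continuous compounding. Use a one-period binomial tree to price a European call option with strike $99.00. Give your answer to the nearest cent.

Risk-neutral probability p = (e^0.07 − 0.8)/(1.25 − 0.8) = 0.2725/0.4500 = 0.6056
Terminal stock prices: S_u = 131.2, S_d = 84
Terminal payoffs (S − K): max(32.25, 0) = 32.25, max(-15, 0) = 0
Node 0 (S = 105): V_0 = e^(−0.07)·[0.6056·32.2500 + 0.3944·0.0000] = 18.2094

$18.21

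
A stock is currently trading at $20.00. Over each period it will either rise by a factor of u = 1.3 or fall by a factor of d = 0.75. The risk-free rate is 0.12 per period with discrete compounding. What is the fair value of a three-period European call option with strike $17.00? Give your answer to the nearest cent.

$8.48

Risk-neutral probability p = (1 + 0.12 − 0.75)/(1.3 − 0.75) = 0.3700/0.5500 = 0.6727
Terminal stock prices: S_uuu = 43.94, S_uud = 25.35, S_udd = 14.62, S_ddd = 8.438
Terminal payoffs (S − K): max(26.94, 0) = 26.94, max(8.35, 0) = 8.35, max(-2.375, 0) = 0, max(-8.562, 0) = 0
Node uu (S = 33.8): V_uu = 1/1.12·[0.6727·26.9400 + 0.3273·8.3500] = 18.6214
Node ud (S = 19.5): V_ud = 1/1.12·[0.6727·8.3500 + 0.3273·0.0000] = 5.0154
Node dd (S = 11.25): V_dd = 1/1.12·[0.6727·0.0000 + 0.3273·0.0000] = 0.0000
Node u (S = 26): V_u = 1/1.12·[0.6727·18.6214 + 0.3273·5.0154] = 12.6505
Node d (S = 15): V_d = 1/1.12·[0.6727·5.0154 + 0.3273·0.0000] = 3.0125
Node 0 (S = 20): V_0 = 1/1.12·[0.6727·12.6505 + 0.3273·3.0125] = 8.4788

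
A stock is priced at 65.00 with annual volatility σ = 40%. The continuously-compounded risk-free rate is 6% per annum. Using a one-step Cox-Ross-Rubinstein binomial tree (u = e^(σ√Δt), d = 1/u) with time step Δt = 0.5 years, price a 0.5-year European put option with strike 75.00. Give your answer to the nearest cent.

13.05

CRR parameters: u = e^(σ√Δt) = e^(0.4·√0.5) = 1.3269, d = 1/u = 0.7536
Per-period rate: rΔt = 0.06·0.5 = 0.03, so R = e^0.03 = 1.0305
Risk-neutral probability p = (e^0.03 − 0.7536)/(1.3269 − 0.7536) = 0.2768/0.5733 = 0.4829
Terminal stock prices: S_u = 86.25, S_d = 48.99
Terminal payoffs (K − S): max(-11.25, 0) = 0, max(26.01, 0) = 26.01
Node 0 (S = 65): V_0 = e^(−0.03)·[0.4829·0.0000 + 0.5171·26.0135] = 13.0545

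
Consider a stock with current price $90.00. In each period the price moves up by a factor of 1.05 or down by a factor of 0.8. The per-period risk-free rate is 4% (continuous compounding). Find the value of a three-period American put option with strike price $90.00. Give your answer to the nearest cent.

$1.43

Risk-neutral probability p = (e^0.04 − 0.8)/(1.05 − 0.8) = 0.2408/0.2500 = 0.9632
Terminal stock prices: S_uuu = 104.2, S_uud = 79.38, S_udd = 60.48, S_ddd = 46.08
Terminal payoffs (K − S): max(-14.19, 0) = 0, max(10.62, 0) = 10.62, max(29.52, 0) = 29.52, max(43.92, 0) = 43.92
Node uu (S = 99.23): continuation = e^(−0.04)·[0.9632·0.0000 + 0.0368·10.6200] = 0.3751; exercise value = 0.0000 ≤ continuation, so V_uu = 0.3751
Node ud (S = 75.6): continuation = e^(−0.04)·[0.9632·10.6200 + 0.0368·29.5200] = 10.8710; exercise value = 14.4000 > continuation, so V_ud = 14.4000 (exercise)
Node dd (S = 57.6): continuation = e^(−0.04)·[0.9632·29.5200 + 0.0368·43.9200] = 28.8710; exercise value = 32.4000 > continuation, so V_dd = 32.4000 (exercise)
Node u (S = 94.5): continuation = e^(−0.04)·[0.9632·0.3751 + 0.0368·14.4000] = 0.8556; exercise value = 0.0000 ≤ continuation, so V_u = 0.8556
Node d (S = 72): continuation = e^(−0.04)·[0.9632·14.4000 + 0.0368·32.4000] = 14.4710; exercise value = 18.0000 > continuation, so V_d = 18.0000 (exercise)
Node 0 (S = 90): continuation = e^(−0.04)·[0.9632·0.8556 + 0.0368·18.0000] = 1.4276; exercise value = 0.0000 ≤ continuation, so V_0 = 1.4276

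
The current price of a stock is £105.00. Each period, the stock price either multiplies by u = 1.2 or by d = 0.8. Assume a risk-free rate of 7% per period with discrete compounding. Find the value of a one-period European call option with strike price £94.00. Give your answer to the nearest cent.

Risk-neutral probability p = (1 + 0.07 − 0.8)/(1.2 − 0.8) = 0.2700/0.4000 = 0.6750
Terminal stock prices: S_u = 126, S_d = 84
Terminal payoffs (S − K): max(32, 0) = 32, max(-10, 0) = 0
Node 0 (S = 105): V_0 = 1/1.07·[0.6750·32.0000 + 0.3250·0.0000] = 20.1869

£20.19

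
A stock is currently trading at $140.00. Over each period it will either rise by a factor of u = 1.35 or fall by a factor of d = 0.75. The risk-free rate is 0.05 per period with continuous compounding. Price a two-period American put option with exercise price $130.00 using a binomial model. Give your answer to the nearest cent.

Risk-neutral probability p = (e^0.05 − 0.75)/(1.35 − 0.75) = 0.3013/0.6000 = 0.5021
Terminal stock prices: S_uu = 255.2, S_ud = 141.8, S_dd = 78.75
Terminal payoffs (K − S): max(-125.2, 0) = 0, max(-11.75, 0) = 0, max(51.25, 0) = 51.25
Node u (S = 189): continuation = e^(−0.05)·[0.5021·0.0000 + 0.4979·0.0000] = 0.0000; exercise value = 0.0000 ≤ continuation, so V_u = 0.0000
Node d (S = 105): continuation = e^(−0.05)·[0.5021·0.0000 + 0.4979·51.2500] = 24.2720; exercise value = 25.0000 > continuation, so V_d = 25.0000 (exercise)
Node 0 (S = 140): continuation = e^(−0.05)·[0.5021·0.0000 + 0.4979·25.0000] = 11.8400; exercise value = 0.0000 ≤ continuation, so V_0 = 11.8400

$11.84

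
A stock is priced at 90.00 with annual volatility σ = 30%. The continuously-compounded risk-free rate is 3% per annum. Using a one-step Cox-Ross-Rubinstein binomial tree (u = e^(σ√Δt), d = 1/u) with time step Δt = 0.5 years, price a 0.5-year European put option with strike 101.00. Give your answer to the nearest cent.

14.38

CRR parameters: u = e^(σ√Δt) = e^(0.3·√0.5) = 1.2363, d = 1/u = 0.8089
Per-period rate: rΔt = 0.03·0.5 = 0.015, so R = e^0.015 = 1.0151
Risk-neutral probability p = (e^0.015 − 0.8089)/(1.2363 − 0.8089) = 0.2063/0.4275 = 0.4825
Terminal stock prices: S_u = 111.3, S_d = 72.8
Terminal payoffs (K − S): max(-10.27, 0) = 0, max(28.2, 0) = 28.2
Node 0 (S = 90): V_0 = e^(−0.015)·[0.4825·0.0000 + 0.5175·28.2028] = 14.3771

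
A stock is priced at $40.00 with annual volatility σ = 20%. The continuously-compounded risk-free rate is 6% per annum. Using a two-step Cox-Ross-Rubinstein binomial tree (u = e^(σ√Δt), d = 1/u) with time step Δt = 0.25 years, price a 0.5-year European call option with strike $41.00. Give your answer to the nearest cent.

$2.31

CRR parameters: u = e^(σ√Δt) = e^(0.2·√0.25) = 1.1052, d = 1/u = 0.9048
Per-period rate: rΔt = 0.06·0.25 = 0.015, so R = e^0.015 = 1.0151
Risk-neutral probability p = (e^0.015 − 0.9048)/(1.1052 − 0.9048) = 0.1103/0.2003 = 0.5505
Terminal stock prices: S_uu = 48.86, S_ud = 40, S_dd = 32.75
Terminal payoffs (S − K): max(7.856, 0) = 7.856, max(-1, 0) = 0, max(-8.251, 0) = 0
Node u (S = 44.21): V_u = e^(−0.015)·[0.5505·7.8561 + 0.4495·0.0000] = 4.2601
Node d (S = 36.19): V_d = e^(−0.015)·[0.5505·0.0000 + 0.4495·0.0000] = 0.0000
Node 0 (S = 40): V_0 = e^(−0.015)·[0.5505·4.2601 + 0.4495·0.0000] = 2.3101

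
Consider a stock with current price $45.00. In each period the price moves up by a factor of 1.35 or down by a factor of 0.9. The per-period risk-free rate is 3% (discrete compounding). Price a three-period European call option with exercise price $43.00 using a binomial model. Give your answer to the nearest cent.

Risk-neutral probability p = (1 + 0.03 − 0.9)/(1.35 − 0.9) = 0.1300/0.4500 = 0.2889
Terminal stock prices: S_uuu = 110.7, S_uud = 73.81, S_udd = 49.21, S_ddd = 32.81
Terminal payoffs (S − K): max(67.72, 0) = 67.72, max(30.81, 0) = 30.81, max(6.208, 0) = 6.208, max(-10.19, 0) = 0
Node uu (S = 82.01): V_uu = 1/1.03·[0.2889·67.7169 + 0.7111·30.8113] = 40.2649
Node ud (S = 54.68): V_ud = 1/1.03·[0.2889·30.8113 + 0.7111·6.2075] = 12.9274
Node dd (S = 36.45): V_dd = 1/1.03·[0.2889·6.2075 + 0.7111·0.0000] = 1.7410
Node u (S = 60.75): V_u = 1/1.03·[0.2889·40.2649 + 0.7111·12.9274] = 20.2184
Node d (S = 40.5): V_d = 1/1.03·[0.2889·12.9274 + 0.7111·1.7410] = 4.8278
Node 0 (S = 45): V_0 = 1/1.03·[0.2889·20.2184 + 0.7111·4.8278] = 9.0039

$9.00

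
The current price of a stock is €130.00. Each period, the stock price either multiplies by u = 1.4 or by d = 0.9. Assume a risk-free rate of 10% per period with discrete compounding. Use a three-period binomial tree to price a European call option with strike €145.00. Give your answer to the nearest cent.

Risk-neutral probability p = (1 + 0.1 − 0.9)/(1.4 − 0.9) = 0.2000/0.5000 = 0.4000
Terminal stock prices: S_uuu = 356.7, S_uud = 229.3, S_udd = 147.4, S_ddd = 94.77
Terminal payoffs (S − K): max(211.7, 0) = 211.7, max(84.32, 0) = 84.32, max(2.42, 0) = 2.42, max(-50.23, 0) = 0
Node uu (S = 254.8): V_uu = 1/1.1·[0.4000·211.7200 + 0.6000·84.3200] = 122.9818
Node ud (S = 163.8): V_ud = 1/1.1·[0.4000·84.3200 + 0.6000·2.4200] = 31.9818
Node dd (S = 105.3): V_dd = 1/1.1·[0.4000·2.4200 + 0.6000·0.0000] = 0.8800
Node u (S = 182): V_u = 1/1.1·[0.4000·122.9818 + 0.6000·31.9818] = 62.1653
Node d (S = 117): V_d = 1/1.1·[0.4000·31.9818 + 0.6000·0.8800] = 12.1098
Node 0 (S = 130): V_0 = 1/1.1·[0.4000·62.1653 + 0.6000·12.1098] = 29.2109

€29.21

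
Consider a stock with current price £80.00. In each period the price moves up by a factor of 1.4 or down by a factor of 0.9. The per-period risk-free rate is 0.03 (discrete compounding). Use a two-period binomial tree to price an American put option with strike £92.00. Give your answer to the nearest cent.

£14.37

Risk-neutral probability p = (1 + 0.03 − 0.9)/(1.4 − 0.9) = 0.1300/0.5000 = 0.2600
Terminal stock prices: S_uu = 156.8, S_ud = 100.8, S_dd = 64.8
Terminal payoffs (K − S): max(-64.8, 0) = 0, max(-8.8, 0) = 0, max(27.2, 0) = 27.2
Node u (S = 112): continuation = 1/1.03·[0.2600·0.0000 + 0.7400·0.0000] = 0.0000; exercise value = 0.0000 ≤ continuation, so V_u = 0.0000
Node d (S = 72): continuation = 1/1.03·[0.2600·0.0000 + 0.7400·27.2000] = 19.5417; exercise value = 20.0000 > continuation, so V_d = 20.0000 (exercise)
Node 0 (S = 80): continuation = 1/1.03·[0.2600·0.0000 + 0.7400·20.0000] = 14.3689; exercise value = 12.0000 ≤ continuation, so V_0 = 14.3689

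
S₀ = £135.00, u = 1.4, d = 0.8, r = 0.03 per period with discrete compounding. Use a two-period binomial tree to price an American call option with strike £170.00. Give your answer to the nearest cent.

Risk-neutral probability p = (1 + 0.03 − 0.8)/(1.4 − 0.8) = 0.2300/0.6000 = 0.3833
Terminal stock prices: S_uu = 264.6, S_ud = 151.2, S_dd = 86.4
Terminal payoffs (S − K): max(94.6, 0) = 94.6, max(-18.8, 0) = 0, max(-83.6, 0) = 0
Node u (S = 189): continuation = 1/1.03·[0.3833·94.6000 + 0.6167·0.0000] = 35.2071; exercise value = 19.0000 ≤ continuation, so V_u = 35.2071
Node d (S = 108): continuation = 1/1.03·[0.3833·0.0000 + 0.6167·0.0000] = 0.0000; exercise value = 0.0000 ≤ continuation, so V_d = 0.0000
Node 0 (S = 135): continuation = 1/1.03·[0.3833·35.2071 + 0.6167·0.0000] = 13.1030; exercise value = 0.0000 ≤ continuation, so V_0 = 13.1030

£13.10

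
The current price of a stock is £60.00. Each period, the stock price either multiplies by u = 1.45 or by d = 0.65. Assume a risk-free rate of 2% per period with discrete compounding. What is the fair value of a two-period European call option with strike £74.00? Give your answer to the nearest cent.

£10.72

Risk-neutral probability p = (1 + 0.02 − 0.65)/(1.45 − 0.65) = 0.3700/0.8000 = 0.4625
Terminal stock prices: S_uu = 126.2, S_ud = 56.55, S_dd = 25.35
Terminal payoffs (S − K): max(52.15, 0) = 52.15, max(-17.45, 0) = 0, max(-48.65, 0) = 0
Node u (S = 87): V_u = 1/1.02·[0.4625·52.1500 + 0.5375·0.0000] = 23.6464
Node d (S = 39): V_d = 1/1.02·[0.4625·0.0000 + 0.5375·0.0000] = 0.0000
Node 0 (S = 60): V_0 = 1/1.02·[0.4625·23.6464 + 0.5375·0.0000] = 10.7220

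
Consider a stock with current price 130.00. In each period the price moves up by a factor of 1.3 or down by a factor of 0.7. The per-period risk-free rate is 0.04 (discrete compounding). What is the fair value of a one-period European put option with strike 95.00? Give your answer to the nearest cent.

1.67

Risk-neutral probability p = (1 + 0.04 − 0.7)/(1.3 − 0.7) = 0.3400/0.6000 = 0.5667
Terminal stock prices: S_u = 169, S_d = 91
Terminal payoffs (K − S): max(-74, 0) = 0, max(4, 0) = 4
Node 0 (S = 130): V_0 = 1/1.04·[0.5667·0.0000 + 0.4333·4.0000] = 1.6667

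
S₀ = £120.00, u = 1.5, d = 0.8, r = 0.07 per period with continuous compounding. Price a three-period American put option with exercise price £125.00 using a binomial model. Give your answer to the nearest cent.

Risk-neutral probability p = (e^0.07 − 0.8)/(1.5 − 0.8) = 0.2725/0.7000 = 0.3893
Terminal stock prices: S_uuu = 405, S_uud = 216, S_udd = 115.2, S_ddd = 61.44
Terminal payoffs (K − S): max(-280, 0) = 0, max(-91, 0) = 0, max(9.8, 0) = 9.8, max(63.56, 0) = 63.56
Node uu (S = 270): continuation = e^(−0.07)·[0.3893·0.0000 + 0.6107·0.0000] = 0.0000; exercise value = 0.0000 ≤ continuation, so V_uu = 0.0000
Node ud (S = 144): continuation = e^(−0.07)·[0.3893·0.0000 + 0.6107·9.8000] = 5.5803; exercise value = 0.0000 ≤ continuation, so V_ud = 5.5803
Node dd (S = 76.8): continuation = e^(−0.07)·[0.3893·9.8000 + 0.6107·63.5600] = 39.7492; exercise value = 48.2000 > continuation, so V_dd = 48.2000 (exercise)
Node u (S = 180): continuation = e^(−0.07)·[0.3893·0.0000 + 0.6107·5.5803] = 3.1775; exercise value = 0.0000 ≤ continuation, so V_u = 3.1775
Node d (S = 96): continuation = e^(−0.07)·[0.3893·5.5803 + 0.6107·48.2000] = 29.4713; exercise value = 29.0000 ≤ continuation, so V_d = 29.4713
Node 0 (S = 120): continuation = e^(−0.07)·[0.3893·3.1775 + 0.6107·29.4713] = 17.9348; exercise value = 5.0000 ≤ continuation, so V_0 = 17.9348

£17.93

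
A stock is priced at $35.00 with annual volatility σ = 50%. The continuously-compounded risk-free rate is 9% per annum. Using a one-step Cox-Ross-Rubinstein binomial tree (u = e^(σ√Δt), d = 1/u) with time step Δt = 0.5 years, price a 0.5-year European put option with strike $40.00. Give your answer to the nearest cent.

$7.72

CRR parameters: u = e^(σ√Δt) = e^(0.5·√0.5) = 1.4241, d = 1/u = 0.7022
Per-period rate: rΔt = 0.09·0.5 = 0.045, so R = e^0.045 = 1.0460
Risk-neutral probability p = (e^0.045 − 0.7022)/(1.4241 − 0.7022) = 0.3438/0.7219 = 0.4763
Terminal stock prices: S_u = 49.84, S_d = 24.58
Terminal payoffs (K − S): max(-9.844, 0) = 0, max(15.42, 0) = 15.42
Node 0 (S = 35): V_0 = e^(−0.045)·[0.4763·0.0000 + 0.5237·15.4234] = 7.7221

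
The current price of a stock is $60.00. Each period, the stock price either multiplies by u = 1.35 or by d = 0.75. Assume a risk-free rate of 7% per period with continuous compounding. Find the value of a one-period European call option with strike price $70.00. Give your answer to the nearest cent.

Risk-neutral probability p = (e^0.07 − 0.75)/(1.35 − 0.75) = 0.3225/0.6000 = 0.5375
Terminal stock prices: S_u = 81, S_d = 45
Terminal payoffs (S − K): max(11, 0) = 11, max(-25, 0) = 0
Node 0 (S = 60): V_0 = e^(−0.07)·[0.5375·11.0000 + 0.4625·0.0000] = 5.5129

$5.51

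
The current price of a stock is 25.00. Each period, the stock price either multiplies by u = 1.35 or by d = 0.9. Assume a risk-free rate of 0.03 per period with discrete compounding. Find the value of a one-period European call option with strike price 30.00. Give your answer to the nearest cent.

Risk-neutral probability p = (1 + 0.03 − 0.9)/(1.35 − 0.9) = 0.1300/0.4500 = 0.2889
Terminal stock prices: S_u = 33.75, S_d = 22.5
Terminal payoffs (S − K): max(3.75, 0) = 3.75, max(-7.5, 0) = 0
Node 0 (S = 25): V_0 = 1/1.03·[0.2889·3.7500 + 0.7111·0.0000] = 1.0518

1.05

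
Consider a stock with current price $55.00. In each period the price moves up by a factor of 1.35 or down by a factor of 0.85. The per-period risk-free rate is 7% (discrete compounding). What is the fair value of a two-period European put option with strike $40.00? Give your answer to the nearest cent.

$0.07

Risk-neutral probability p = (1 + 0.07 − 0.85)/(1.35 − 0.85) = 0.2200/0.5000 = 0.4400
Terminal stock prices: S_uu = 100.2, S_ud = 63.11, S_dd = 39.74
Terminal payoffs (K − S): max(-60.24, 0) = 0, max(-23.11, 0) = 0, max(0.2625, 0) = 0.2625
Node u (S = 74.25): V_u = 1/1.07·[0.4400·0.0000 + 0.5600·0.0000] = 0.0000
Node d (S = 46.75): V_d = 1/1.07·[0.4400·0.0000 + 0.5600·0.2625] = 0.1374
Node 0 (S = 55): V_0 = 1/1.07·[0.4400·0.0000 + 0.5600·0.1374] = 0.0719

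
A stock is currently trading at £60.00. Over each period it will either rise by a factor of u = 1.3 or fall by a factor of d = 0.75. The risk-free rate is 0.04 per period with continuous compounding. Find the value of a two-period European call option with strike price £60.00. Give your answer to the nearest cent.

Risk-neutral probability p = (e^0.04 − 0.75)/(1.3 − 0.75) = 0.2908/0.5500 = 0.5287
Terminal stock prices: S_uu = 101.4, S_ud = 58.5, S_dd = 33.75
Terminal payoffs (S − K): max(41.4, 0) = 41.4, max(-1.5, 0) = 0, max(-26.25, 0) = 0
Node u (S = 78): V_u = e^(−0.04)·[0.5287·41.4000 + 0.4713·0.0000] = 21.0318
Node d (S = 45): V_d = e^(−0.04)·[0.5287·0.0000 + 0.4713·0.0000] = 0.0000
Node 0 (S = 60): V_0 = e^(−0.04)·[0.5287·21.0318 + 0.4713·0.0000] = 10.6845

£10.68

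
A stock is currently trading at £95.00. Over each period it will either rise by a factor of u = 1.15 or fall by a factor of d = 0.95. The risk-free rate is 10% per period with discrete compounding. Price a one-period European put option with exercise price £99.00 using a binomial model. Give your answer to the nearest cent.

£1.99

Risk-neutral probability p = (1 + 0.1 − 0.95)/(1.15 − 0.95) = 0.1500/0.2000 = 0.7500
Terminal stock prices: S_u = 109.2, S_d = 90.25
Terminal payoffs (K − S): max(-10.25, 0) = 0, max(8.75, 0) = 8.75
Node 0 (S = 95): V_0 = 1/1.1·[0.7500·0.0000 + 0.2500·8.7500] = 1.9886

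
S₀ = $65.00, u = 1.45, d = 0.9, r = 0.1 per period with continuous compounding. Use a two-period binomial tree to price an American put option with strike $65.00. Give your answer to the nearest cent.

Risk-neutral probability p = (e^0.1 − 0.9)/(1.45 − 0.9) = 0.2052/0.5500 = 0.3730
Terminal stock prices: S_uu = 136.7, S_ud = 84.83, S_dd = 52.65
Terminal payoffs (K − S): max(-71.66, 0) = 0, max(-19.83, 0) = 0, max(12.35, 0) = 12.35
Node u (S = 94.25): continuation = e^(−0.1)·[0.3730·0.0000 + 0.6270·0.0000] = 0.0000; exercise value = 0.0000 ≤ continuation, so V_u = 0.0000
Node d (S = 58.5): continuation = e^(−0.1)·[0.3730·0.0000 + 0.6270·12.3500] = 7.0061; exercise value = 6.5000 ≤ continuation, so V_d = 7.0061
Node 0 (S = 65): continuation = e^(−0.1)·[0.3730·0.0000 + 0.6270·7.0061] = 3.9746; exercise value = 0.0000 ≤ continuation, so V_0 = 3.9746

$3.97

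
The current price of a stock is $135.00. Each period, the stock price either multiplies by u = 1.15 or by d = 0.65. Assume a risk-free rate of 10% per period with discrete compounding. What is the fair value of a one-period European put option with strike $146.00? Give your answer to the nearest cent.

Risk-neutral probability p = (1 + 0.1 − 0.65)/(1.15 − 0.65) = 0.4500/0.5000 = 0.9000
Terminal stock prices: S_u = 155.2, S_d = 87.75
Terminal payoffs (K − S): max(-9.25, 0) = 0, max(58.25, 0) = 58.25
Node 0 (S = 135): V_0 = 1/1.1·[0.9000·0.0000 + 0.1000·58.2500] = 5.2955

$5.30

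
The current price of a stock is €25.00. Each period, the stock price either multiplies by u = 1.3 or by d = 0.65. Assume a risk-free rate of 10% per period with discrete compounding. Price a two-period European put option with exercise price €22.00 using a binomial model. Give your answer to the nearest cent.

€1.20

Risk-neutral probability p = (1 + 0.1 − 0.65)/(1.3 − 0.65) = 0.4500/0.6500 = 0.6923
Terminal stock prices: S_uu = 42.25, S_ud = 21.12, S_dd = 10.56
Terminal payoffs (K − S): max(-20.25, 0) = 0, max(0.875, 0) = 0.875, max(11.44, 0) = 11.44
Node u (S = 32.5): V_u = 1/1.1·[0.6923·0.0000 + 0.3077·0.8750] = 0.2448
Node d (S = 16.25): V_d = 1/1.1·[0.6923·0.8750 + 0.3077·11.4375] = 3.7500
Node 0 (S = 25): V_0 = 1/1.1·[0.6923·0.2448 + 0.3077·3.7500] = 1.2030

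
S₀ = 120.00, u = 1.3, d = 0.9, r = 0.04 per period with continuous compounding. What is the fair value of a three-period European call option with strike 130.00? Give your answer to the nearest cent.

Risk-neutral probability p = (e^0.04 − 0.9)/(1.3 − 0.9) = 0.1408/0.4000 = 0.3520
Terminal stock prices: S_uuu = 263.6, S_uud = 182.5, S_udd = 126.4, S_ddd = 87.48
Terminal payoffs (S − K): max(133.6, 0) = 133.6, max(52.52, 0) = 52.52, max(-3.64, 0) = 0, max(-42.52, 0) = 0
Node uu (S = 202.8): V_uu = e^(−0.04)·[0.3520·133.6400 + 0.6480·52.5200] = 77.8974
Node ud (S = 140.4): V_ud = e^(−0.04)·[0.3520·52.5200 + 0.6480·0.0000] = 17.7635
Node dd (S = 97.2): V_dd = e^(−0.04)·[0.3520·0.0000 + 0.6480·0.0000] = 0.0000
Node u (S = 156): V_u = e^(−0.04)·[0.3520·77.8974 + 0.6480·17.7635] = 37.4057
Node d (S = 108): V_d = e^(−0.04)·[0.3520·17.7635 + 0.6480·0.0000] = 6.0080
Node 0 (S = 120): V_0 = e^(−0.04)·[0.3520·37.4057 + 0.6480·6.0080] = 16.3919

16.39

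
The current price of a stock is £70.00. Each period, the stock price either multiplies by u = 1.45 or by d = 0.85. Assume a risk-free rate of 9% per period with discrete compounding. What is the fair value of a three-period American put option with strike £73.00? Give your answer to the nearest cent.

£7.43

Risk-neutral probability p = (1 + 0.09 − 0.85)/(1.45 − 0.85) = 0.2400/0.6000 = 0.4000
Terminal stock prices: S_uuu = 213.4, S_uud = 125.1, S_udd = 73.33, S_ddd = 42.99
Terminal payoffs (K − S): max(-140.4, 0) = 0, max(-52.1, 0) = 0, max(-0.3337, 0) = 0, max(30.01, 0) = 30.01
Node uu (S = 147.2): continuation = 1/1.09·[0.4000·0.0000 + 0.6000·0.0000] = 0.0000; exercise value = 0.0000 ≤ continuation, so V_uu = 0.0000
Node ud (S = 86.27): continuation = 1/1.09·[0.4000·0.0000 + 0.6000·0.0000] = 0.0000; exercise value = 0.0000 ≤ continuation, so V_ud = 0.0000
Node dd (S = 50.57): continuation = 1/1.09·[0.4000·0.0000 + 0.6000·30.0113] = 16.5200; exercise value = 22.4250 > continuation, so V_dd = 22.4250 (exercise)
Node u (S = 101.5): continuation = 1/1.09·[0.4000·0.0000 + 0.6000·0.0000] = 0.0000; exercise value = 0.0000 ≤ continuation, so V_u = 0.0000
Node d (S = 59.5): continuation = 1/1.09·[0.4000·0.0000 + 0.6000·22.4250] = 12.3440; exercise value = 13.5000 > continuation, so V_d = 13.5000 (exercise)
Node 0 (S = 70): continuation = 1/1.09·[0.4000·0.0000 + 0.6000·13.5000] = 7.4312; exercise value = 3.0000 ≤ continuation, so V_0 = 7.4312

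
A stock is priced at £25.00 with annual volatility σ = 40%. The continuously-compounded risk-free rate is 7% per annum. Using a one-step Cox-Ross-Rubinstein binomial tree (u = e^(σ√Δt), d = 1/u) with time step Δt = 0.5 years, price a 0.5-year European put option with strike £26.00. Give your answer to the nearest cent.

CRR parameters: u = e^(σ√Δt) = e^(0.4·√0.5) = 1.3269, d = 1/u = 0.7536
Per-period rate: rΔt = 0.07·0.5 = 0.035, so R = e^0.035 = 1.0356
Risk-neutral probability p = (e^0.035 − 0.7536)/(1.3269 − 0.7536) = 0.2820/0.5733 = 0.4919
Terminal stock prices: S_u = 33.17, S_d = 18.84
Terminal payoffs (K − S): max(-7.172, 0) = 0, max(7.159, 0) = 7.159
Node 0 (S = 25): V_0 = e^(−0.035)·[0.4919·0.0000 + 0.5081·7.1590] = 3.5125

£3.51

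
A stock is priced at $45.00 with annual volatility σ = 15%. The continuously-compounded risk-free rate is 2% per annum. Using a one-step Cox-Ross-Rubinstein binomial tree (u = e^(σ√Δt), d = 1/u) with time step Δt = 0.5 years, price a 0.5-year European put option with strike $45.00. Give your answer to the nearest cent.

$2.15

CRR parameters: u = e^(σ√Δt) = e^(0.15·√0.5) = 1.1119, d = 1/u = 0.8994
Per-period rate: rΔt = 0.02·0.5 = 0.01, so R = e^0.01 = 1.0101
Risk-neutral probability p = (e^0.01 − 0.8994)/(1.1119 − 0.8994) = 0.1107/0.2125 = 0.5208
Terminal stock prices: S_u = 50.04, S_d = 40.47
Terminal payoffs (K − S): max(-5.035, 0) = 0, max(4.529, 0) = 4.529
Node 0 (S = 45): V_0 = e^(−0.01)·[0.5208·0.0000 + 0.4792·4.5286] = 2.1485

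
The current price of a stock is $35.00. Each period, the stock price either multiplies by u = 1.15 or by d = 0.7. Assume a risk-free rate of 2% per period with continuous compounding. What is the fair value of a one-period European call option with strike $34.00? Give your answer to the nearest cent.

Risk-neutral probability p = (e^0.02 − 0.7)/(1.15 − 0.7) = 0.3202/0.4500 = 0.7116
Terminal stock prices: S_u = 40.25, S_d = 24.5
Terminal payoffs (S − K): max(6.25, 0) = 6.25, max(-9.5, 0) = 0
Node 0 (S = 35): V_0 = e^(−0.02)·[0.7116·6.2500 + 0.2884·0.0000] = 4.3592

$4.36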